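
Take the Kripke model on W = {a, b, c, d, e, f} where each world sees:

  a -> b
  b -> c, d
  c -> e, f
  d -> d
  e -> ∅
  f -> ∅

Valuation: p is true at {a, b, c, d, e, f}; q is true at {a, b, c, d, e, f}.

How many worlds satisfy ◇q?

a: successors {b}; q there: b:T. ✓
b: successors {c, d}; q there: c:T, d:T. ✓
c: successors {e, f}; q there: e:T, f:T. ✓
d: successors {d}; q there: d:T. ✓
e: no successors, so ◇q fails. ✗
f: no successors, so ◇q fails. ✗
Satisfying worlds: {a, b, c, d}.

4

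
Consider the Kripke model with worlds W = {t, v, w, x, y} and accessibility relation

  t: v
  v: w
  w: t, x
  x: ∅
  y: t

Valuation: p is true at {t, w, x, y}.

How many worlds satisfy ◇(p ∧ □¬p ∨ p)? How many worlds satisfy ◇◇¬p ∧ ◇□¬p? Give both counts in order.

For ◇(p ∧ □¬p ∨ p):
t: successors {v}; p ∧ □¬p ∨ p there: v:F. ✗
v: successors {w}; p ∧ □¬p ∨ p there: w:T. ✓
w: successors {t, x}; p ∧ □¬p ∨ p there: t:T, x:T. ✓
x: no successors, so ◇(p ∧ □¬p ∨ p) fails. ✗
y: successors {t}; p ∧ □¬p ∨ p there: t:T. ✓
— 3 worlds.
For ◇◇¬p ∧ ◇□¬p:
t: ◇◇¬p is F, ◇□¬p is F. ✗
v: ◇◇¬p is F, ◇□¬p is F. ✗
w: ◇◇¬p is T, ◇□¬p is T. ✓
x: ◇◇¬p is F, ◇□¬p is F. ✗
y: ◇◇¬p is T, ◇□¬p is T. ✓
— 2 worlds.

3 and 2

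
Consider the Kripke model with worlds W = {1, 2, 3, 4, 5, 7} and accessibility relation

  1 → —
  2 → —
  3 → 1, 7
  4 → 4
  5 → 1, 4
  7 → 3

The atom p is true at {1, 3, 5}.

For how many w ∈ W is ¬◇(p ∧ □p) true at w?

1: ◇(p ∧ □p) is F. ✓
2: ◇(p ∧ □p) is F. ✓
3: ◇(p ∧ □p) is T. ✗
4: ◇(p ∧ □p) is F. ✓
5: ◇(p ∧ □p) is T. ✗
7: ◇(p ∧ □p) is F. ✓
Satisfying worlds: {1, 2, 4, 7}.

4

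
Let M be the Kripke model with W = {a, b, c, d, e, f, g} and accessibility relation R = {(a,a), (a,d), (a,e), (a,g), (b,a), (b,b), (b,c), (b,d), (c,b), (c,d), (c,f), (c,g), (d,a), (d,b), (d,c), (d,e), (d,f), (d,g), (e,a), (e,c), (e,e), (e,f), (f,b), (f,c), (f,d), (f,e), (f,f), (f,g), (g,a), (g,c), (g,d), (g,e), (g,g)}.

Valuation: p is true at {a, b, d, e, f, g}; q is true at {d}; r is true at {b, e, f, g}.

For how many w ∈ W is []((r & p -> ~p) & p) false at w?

a: successors {a, d, e, g}; (r & p -> ~p) & p there: a:T, d:T, e:F, g:F. ✗
b: successors {a, b, c, d}; (r & p -> ~p) & p there: a:T, b:F, c:F, d:T. ✗
c: successors {b, d, f, g}; (r & p -> ~p) & p there: b:F, d:T, f:F, g:F. ✗
d: successors {a, b, c, e, f, g}; (r & p -> ~p) & p there: a:T, b:F, c:F, e:F, f:F, g:F. ✗
e: successors {a, c, e, f}; (r & p -> ~p) & p there: a:T, c:F, e:F, f:F. ✗
f: successors {b, c, d, e, f, g}; (r & p -> ~p) & p there: b:F, c:F, d:T, e:F, f:F, g:F. ✗
g: successors {a, c, d, e, g}; (r & p -> ~p) & p there: a:T, c:F, d:T, e:F, g:F. ✗
Satisfying worlds: ∅.
So []((r & p -> ~p) & p) fails at the other 7 worlds.

7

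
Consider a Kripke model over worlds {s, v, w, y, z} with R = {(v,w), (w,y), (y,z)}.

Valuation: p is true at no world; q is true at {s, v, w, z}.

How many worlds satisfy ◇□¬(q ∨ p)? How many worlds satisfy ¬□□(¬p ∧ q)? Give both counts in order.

For ◇□¬(q ∨ p):
s: no successors, so ◇□¬(q ∨ p) fails. ✗
v: successors {w}; □¬(q ∨ p) there: w:T. ✓
w: successors {y}; □¬(q ∨ p) there: y:F. ✗
y: successors {z}; □¬(q ∨ p) there: z:T. ✓
z: no successors, so ◇□¬(q ∨ p) fails. ✗
— 2 worlds.
For ¬□□(¬p ∧ q):
s: □□(¬p ∧ q) is T. ✗
v: □□(¬p ∧ q) is F. ✓
w: □□(¬p ∧ q) is T. ✗
y: □□(¬p ∧ q) is T. ✗
z: □□(¬p ∧ q) is T. ✗
— 1 world.

2 and 1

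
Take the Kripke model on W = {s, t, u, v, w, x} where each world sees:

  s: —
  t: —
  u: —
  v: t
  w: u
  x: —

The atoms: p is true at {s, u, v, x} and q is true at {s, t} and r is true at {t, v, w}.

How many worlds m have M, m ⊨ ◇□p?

2

s: no successors, so ◇□p fails. ✗
t: no successors, so ◇□p fails. ✗
u: no successors, so ◇□p fails. ✗
v: successors {t}; □p there: t:T. ✓
w: successors {u}; □p there: u:T. ✓
x: no successors, so ◇□p fails. ✗
Satisfying worlds: {v, w}.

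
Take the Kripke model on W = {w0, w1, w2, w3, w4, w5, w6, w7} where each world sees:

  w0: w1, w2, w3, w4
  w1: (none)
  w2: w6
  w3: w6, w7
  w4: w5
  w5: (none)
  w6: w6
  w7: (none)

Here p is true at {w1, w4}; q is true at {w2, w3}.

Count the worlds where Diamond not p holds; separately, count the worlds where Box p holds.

5 and 3

For Diamond not p:
w0: successors {w1, w2, w3, w4}; not p there: w1:F, w2:T, w3:T, w4:F. ✓
w1: no successors, so Diamond not p fails. ✗
w2: successors {w6}; not p there: w6:T. ✓
w3: successors {w6, w7}; not p there: w6:T, w7:T. ✓
w4: successors {w5}; not p there: w5:T. ✓
w5: no successors, so Diamond not p fails. ✗
w6: successors {w6}; not p there: w6:T. ✓
w7: no successors, so Diamond not p fails. ✗
— 5 worlds.
For Box p:
w0: successors {w1, w2, w3, w4}; p there: w1:T, w2:F, w3:F, w4:T. ✗
w1: no successors, so Box p holds vacuously. ✓
w2: successors {w6}; p there: w6:F. ✗
w3: successors {w6, w7}; p there: w6:F, w7:F. ✗
w4: successors {w5}; p there: w5:F. ✗
w5: no successors, so Box p holds vacuously. ✓
w6: successors {w6}; p there: w6:F. ✗
w7: no successors, so Box p holds vacuously. ✓
— 3 worlds.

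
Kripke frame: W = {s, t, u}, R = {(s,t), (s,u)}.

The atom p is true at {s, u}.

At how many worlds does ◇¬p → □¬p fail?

1

s: ◇¬p is T, □¬p is F. ✗
t: ◇¬p is F, □¬p is T. ✓
u: ◇¬p is F, □¬p is T. ✓
Satisfying worlds: {t, u}.
So ◇¬p → □¬p fails at the other 1 world.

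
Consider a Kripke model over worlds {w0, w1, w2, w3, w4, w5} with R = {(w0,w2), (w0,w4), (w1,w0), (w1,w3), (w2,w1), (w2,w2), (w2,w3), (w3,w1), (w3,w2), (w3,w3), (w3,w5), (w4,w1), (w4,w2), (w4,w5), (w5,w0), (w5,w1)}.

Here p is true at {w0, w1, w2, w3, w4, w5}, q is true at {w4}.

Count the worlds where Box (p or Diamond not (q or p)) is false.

0

w0: successors {w2, w4}; p or Diamond not (q or p) there: w2:T, w4:T. ✓
w1: successors {w0, w3}; p or Diamond not (q or p) there: w0:T, w3:T. ✓
w2: successors {w1, w2, w3}; p or Diamond not (q or p) there: w1:T, w2:T, w3:T. ✓
w3: successors {w1, w2, w3, w5}; p or Diamond not (q or p) there: w1:T, w2:T, w3:T, w5:T. ✓
w4: successors {w1, w2, w5}; p or Diamond not (q or p) there: w1:T, w2:T, w5:T. ✓
w5: successors {w0, w1}; p or Diamond not (q or p) there: w0:T, w1:T. ✓
Satisfying worlds: {w0, w1, w2, w3, w4, w5}.
So Box (p or Diamond not (q or p)) fails at the other 0 worlds.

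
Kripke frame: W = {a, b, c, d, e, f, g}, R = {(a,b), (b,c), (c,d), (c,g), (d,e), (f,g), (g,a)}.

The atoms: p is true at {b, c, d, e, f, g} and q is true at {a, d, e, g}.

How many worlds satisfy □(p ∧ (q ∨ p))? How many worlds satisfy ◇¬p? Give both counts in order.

For □(p ∧ (q ∨ p)):
a: successors {b}; p ∧ (q ∨ p) there: b:T. ✓
b: successors {c}; p ∧ (q ∨ p) there: c:T. ✓
c: successors {d, g}; p ∧ (q ∨ p) there: d:T, g:T. ✓
d: successors {e}; p ∧ (q ∨ p) there: e:T. ✓
e: no successors, so □(p ∧ (q ∨ p)) holds vacuously. ✓
f: successors {g}; p ∧ (q ∨ p) there: g:T. ✓
g: successors {a}; p ∧ (q ∨ p) there: a:F. ✗
— 6 worlds.
For ◇¬p:
a: successors {b}; ¬p there: b:F. ✗
b: successors {c}; ¬p there: c:F. ✗
c: successors {d, g}; ¬p there: d:F, g:F. ✗
d: successors {e}; ¬p there: e:F. ✗
e: no successors, so ◇¬p fails. ✗
f: successors {g}; ¬p there: g:F. ✗
g: successors {a}; ¬p there: a:T. ✓
— 1 world.

6 and 1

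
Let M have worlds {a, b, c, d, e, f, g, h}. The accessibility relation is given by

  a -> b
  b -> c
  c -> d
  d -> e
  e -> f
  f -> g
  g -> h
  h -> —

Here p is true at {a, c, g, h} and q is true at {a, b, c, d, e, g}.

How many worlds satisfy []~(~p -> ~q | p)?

4

a: successors {b}; ~(~p -> ~q | p) there: b:T. ✓
b: successors {c}; ~(~p -> ~q | p) there: c:F. ✗
c: successors {d}; ~(~p -> ~q | p) there: d:T. ✓
d: successors {e}; ~(~p -> ~q | p) there: e:T. ✓
e: successors {f}; ~(~p -> ~q | p) there: f:F. ✗
f: successors {g}; ~(~p -> ~q | p) there: g:F. ✗
g: successors {h}; ~(~p -> ~q | p) there: h:F. ✗
h: no successors, so []~(~p -> ~q | p) holds vacuously. ✓
Satisfying worlds: {a, c, d, h}.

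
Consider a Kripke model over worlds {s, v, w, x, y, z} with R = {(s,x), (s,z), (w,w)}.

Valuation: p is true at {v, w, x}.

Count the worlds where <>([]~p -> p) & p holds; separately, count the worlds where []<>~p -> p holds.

For <>([]~p -> p) & p:
s: <>([]~p -> p) is T, p is F. ✗
v: <>([]~p -> p) is F, p is T. ✗
w: <>([]~p -> p) is T, p is T. ✓
x: <>([]~p -> p) is F, p is T. ✗
y: <>([]~p -> p) is F, p is F. ✗
z: <>([]~p -> p) is F, p is F. ✗
— 1 world.
For []<>~p -> p:
s: []<>~p is F, p is F. ✓
v: []<>~p is T, p is T. ✓
w: []<>~p is F, p is T. ✓
x: []<>~p is T, p is T. ✓
y: []<>~p is T, p is F. ✗
z: []<>~p is T, p is F. ✗
— 4 worlds.

1 and 4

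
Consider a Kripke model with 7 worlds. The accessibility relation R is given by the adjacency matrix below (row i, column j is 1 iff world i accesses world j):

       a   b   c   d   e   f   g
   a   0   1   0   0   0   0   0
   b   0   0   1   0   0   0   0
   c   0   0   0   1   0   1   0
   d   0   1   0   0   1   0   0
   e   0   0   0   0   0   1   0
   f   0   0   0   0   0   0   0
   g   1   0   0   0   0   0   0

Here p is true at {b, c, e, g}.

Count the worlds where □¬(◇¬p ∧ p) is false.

2

a: successors {b}; ¬(◇¬p ∧ p) there: b:T. ✓
b: successors {c}; ¬(◇¬p ∧ p) there: c:F. ✗
c: successors {d, f}; ¬(◇¬p ∧ p) there: d:T, f:T. ✓
d: successors {b, e}; ¬(◇¬p ∧ p) there: b:T, e:F. ✗
e: successors {f}; ¬(◇¬p ∧ p) there: f:T. ✓
f: no successors, so □¬(◇¬p ∧ p) holds vacuously. ✓
g: successors {a}; ¬(◇¬p ∧ p) there: a:T. ✓
Satisfying worlds: {a, c, e, f, g}.
So □¬(◇¬p ∧ p) fails at the other 2 worlds.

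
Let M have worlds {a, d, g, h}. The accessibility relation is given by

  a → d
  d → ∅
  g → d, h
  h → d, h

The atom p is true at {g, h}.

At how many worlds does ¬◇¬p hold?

1

a: ◇¬p is T. ✗
d: ◇¬p is F. ✓
g: ◇¬p is T. ✗
h: ◇¬p is T. ✗
Satisfying worlds: {d}.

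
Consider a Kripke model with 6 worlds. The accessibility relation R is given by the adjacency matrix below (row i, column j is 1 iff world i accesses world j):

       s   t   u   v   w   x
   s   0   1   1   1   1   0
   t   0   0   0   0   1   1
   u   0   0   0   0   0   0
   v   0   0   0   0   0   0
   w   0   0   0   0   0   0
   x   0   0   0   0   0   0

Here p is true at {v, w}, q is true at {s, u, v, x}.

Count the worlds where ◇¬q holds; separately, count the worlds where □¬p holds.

2 and 4

For ◇¬q:
s: successors {t, u, v, w}; ¬q there: t:T, u:F, v:F, w:T. ✓
t: successors {w, x}; ¬q there: w:T, x:F. ✓
u: no successors, so ◇¬q fails. ✗
v: no successors, so ◇¬q fails. ✗
w: no successors, so ◇¬q fails. ✗
x: no successors, so ◇¬q fails. ✗
— 2 worlds.
For □¬p:
s: successors {t, u, v, w}; ¬p there: t:T, u:T, v:F, w:F. ✗
t: successors {w, x}; ¬p there: w:F, x:T. ✗
u: no successors, so □¬p holds vacuously. ✓
v: no successors, so □¬p holds vacuously. ✓
w: no successors, so □¬p holds vacuously. ✓
x: no successors, so □¬p holds vacuously. ✓
— 4 worlds.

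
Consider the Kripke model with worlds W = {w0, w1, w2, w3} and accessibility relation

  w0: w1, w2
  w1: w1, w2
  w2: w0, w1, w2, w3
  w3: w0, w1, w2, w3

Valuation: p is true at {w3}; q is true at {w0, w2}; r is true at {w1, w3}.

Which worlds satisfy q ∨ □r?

w0: q is T, □r is F. ✓
w1: q is F, □r is F. ✗
w2: q is T, □r is F. ✓
w3: q is F, □r is F. ✗

{w0, w2}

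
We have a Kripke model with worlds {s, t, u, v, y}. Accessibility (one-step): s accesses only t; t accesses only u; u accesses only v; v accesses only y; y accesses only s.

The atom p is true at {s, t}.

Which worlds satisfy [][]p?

s: successors {t}; []p there: t:F. ✗
t: successors {u}; []p there: u:F. ✗
u: successors {v}; []p there: v:F. ✗
v: successors {y}; []p there: y:T. ✓
y: successors {s}; []p there: s:T. ✓

{v, y}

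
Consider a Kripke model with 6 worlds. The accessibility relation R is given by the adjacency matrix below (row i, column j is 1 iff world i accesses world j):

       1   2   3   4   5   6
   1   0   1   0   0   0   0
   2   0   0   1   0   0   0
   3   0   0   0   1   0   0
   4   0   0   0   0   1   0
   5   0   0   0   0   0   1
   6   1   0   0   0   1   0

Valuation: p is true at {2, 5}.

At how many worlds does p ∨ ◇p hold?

5

1: p is F, ◇p is T. ✓
2: p is T, ◇p is F. ✓
3: p is F, ◇p is F. ✗
4: p is F, ◇p is T. ✓
5: p is T, ◇p is F. ✓
6: p is F, ◇p is T. ✓
Satisfying worlds: {1, 2, 4, 5, 6}.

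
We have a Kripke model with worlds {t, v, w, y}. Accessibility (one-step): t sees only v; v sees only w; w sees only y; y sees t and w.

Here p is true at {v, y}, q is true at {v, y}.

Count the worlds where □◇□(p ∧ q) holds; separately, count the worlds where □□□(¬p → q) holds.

For □◇□(p ∧ q):
t: successors {v}; ◇□(p ∧ q) there: v:T. ✓
v: successors {w}; ◇□(p ∧ q) there: w:F. ✗
w: successors {y}; ◇□(p ∧ q) there: y:T. ✓
y: successors {t, w}; ◇□(p ∧ q) there: t:F, w:F. ✗
— 2 worlds.
For □□□(¬p → q):
t: successors {v}; □□(¬p → q) there: v:T. ✓
v: successors {w}; □□(¬p → q) there: w:F. ✗
w: successors {y}; □□(¬p → q) there: y:T. ✓
y: successors {t, w}; □□(¬p → q) there: t:F, w:F. ✗
— 2 worlds.

2 and 2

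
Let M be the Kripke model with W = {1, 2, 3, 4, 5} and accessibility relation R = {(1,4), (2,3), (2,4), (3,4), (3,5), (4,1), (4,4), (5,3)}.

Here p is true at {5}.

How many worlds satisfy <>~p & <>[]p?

1: <>~p is T, <>[]p is F. ✗
2: <>~p is T, <>[]p is F. ✗
3: <>~p is T, <>[]p is F. ✗
4: <>~p is T, <>[]p is F. ✗
5: <>~p is T, <>[]p is F. ✗
Satisfying worlds: ∅.

0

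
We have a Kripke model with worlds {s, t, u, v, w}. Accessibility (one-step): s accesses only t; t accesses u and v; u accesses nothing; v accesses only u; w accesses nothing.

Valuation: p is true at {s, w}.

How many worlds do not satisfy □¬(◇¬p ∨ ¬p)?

s: successors {t}; ¬(◇¬p ∨ ¬p) there: t:F. ✗
t: successors {u, v}; ¬(◇¬p ∨ ¬p) there: u:F, v:F. ✗
u: no successors, so □¬(◇¬p ∨ ¬p) holds vacuously. ✓
v: successors {u}; ¬(◇¬p ∨ ¬p) there: u:F. ✗
w: no successors, so □¬(◇¬p ∨ ¬p) holds vacuously. ✓
Satisfying worlds: {u, w}.
So □¬(◇¬p ∨ ¬p) fails at the other 3 worlds.

3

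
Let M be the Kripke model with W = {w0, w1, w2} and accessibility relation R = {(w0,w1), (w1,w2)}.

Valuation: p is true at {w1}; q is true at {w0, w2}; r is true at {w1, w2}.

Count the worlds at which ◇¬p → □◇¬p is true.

w0: ◇¬p is F, □◇¬p is T. ✓
w1: ◇¬p is T, □◇¬p is F. ✗
w2: ◇¬p is F, □◇¬p is T. ✓
Satisfying worlds: {w0, w2}.

2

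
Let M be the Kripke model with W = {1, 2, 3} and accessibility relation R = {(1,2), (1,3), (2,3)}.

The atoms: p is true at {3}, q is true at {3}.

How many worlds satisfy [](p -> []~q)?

1: successors {2, 3}; p -> []~q there: 2:T, 3:T. ✓
2: successors {3}; p -> []~q there: 3:T. ✓
3: no successors, so [](p -> []~q) holds vacuously. ✓
Satisfying worlds: {1, 2, 3}.

3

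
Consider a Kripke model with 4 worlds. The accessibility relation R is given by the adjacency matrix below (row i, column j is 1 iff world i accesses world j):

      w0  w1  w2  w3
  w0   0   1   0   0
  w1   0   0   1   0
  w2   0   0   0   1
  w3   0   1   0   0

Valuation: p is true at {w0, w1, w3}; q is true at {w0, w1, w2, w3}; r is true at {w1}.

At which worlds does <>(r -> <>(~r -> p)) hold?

w0: successors {w1}; r -> <>(~r -> p) there: w1:F. ✗
w1: successors {w2}; r -> <>(~r -> p) there: w2:T. ✓
w2: successors {w3}; r -> <>(~r -> p) there: w3:T. ✓
w3: successors {w1}; r -> <>(~r -> p) there: w1:F. ✗

{w1, w2}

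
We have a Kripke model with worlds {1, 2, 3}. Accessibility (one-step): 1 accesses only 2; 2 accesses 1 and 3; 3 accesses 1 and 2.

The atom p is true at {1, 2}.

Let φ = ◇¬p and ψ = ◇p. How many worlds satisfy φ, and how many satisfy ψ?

For ◇¬p:
1: successors {2}; ¬p there: 2:F. ✗
2: successors {1, 3}; ¬p there: 1:F, 3:T. ✓
3: successors {1, 2}; ¬p there: 1:F, 2:F. ✗
— 1 world.
For ◇p:
1: successors {2}; p there: 2:T. ✓
2: successors {1, 3}; p there: 1:T, 3:F. ✓
3: successors {1, 2}; p there: 1:T, 2:T. ✓
— 3 worlds.

1 and 3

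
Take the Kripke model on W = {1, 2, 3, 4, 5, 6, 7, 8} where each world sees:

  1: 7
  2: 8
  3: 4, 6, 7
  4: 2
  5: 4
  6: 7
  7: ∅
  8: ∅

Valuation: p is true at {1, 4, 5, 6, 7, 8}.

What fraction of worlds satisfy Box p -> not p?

3/8

1: Box p is T, not p is F. ✗
2: Box p is T, not p is T. ✓
3: Box p is T, not p is T. ✓
4: Box p is F, not p is F. ✓
5: Box p is T, not p is F. ✗
6: Box p is T, not p is F. ✗
7: Box p is T, not p is F. ✗
8: Box p is T, not p is F. ✗
That's 3 of 8 worlds, so 3/8.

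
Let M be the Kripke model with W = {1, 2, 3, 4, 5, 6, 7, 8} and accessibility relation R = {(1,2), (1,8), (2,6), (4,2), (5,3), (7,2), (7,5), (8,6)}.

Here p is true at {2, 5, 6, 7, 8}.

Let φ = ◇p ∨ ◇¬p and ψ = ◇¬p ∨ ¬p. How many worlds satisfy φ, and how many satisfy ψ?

6 and 4

For ◇p ∨ ◇¬p:
1: ◇p is T, ◇¬p is F. ✓
2: ◇p is T, ◇¬p is F. ✓
3: ◇p is F, ◇¬p is F. ✗
4: ◇p is T, ◇¬p is F. ✓
5: ◇p is F, ◇¬p is T. ✓
6: ◇p is F, ◇¬p is F. ✗
7: ◇p is T, ◇¬p is F. ✓
8: ◇p is T, ◇¬p is F. ✓
— 6 worlds.
For ◇¬p ∨ ¬p:
1: ◇¬p is F, ¬p is T. ✓
2: ◇¬p is F, ¬p is F. ✗
3: ◇¬p is F, ¬p is T. ✓
4: ◇¬p is F, ¬p is T. ✓
5: ◇¬p is T, ¬p is F. ✓
6: ◇¬p is F, ¬p is F. ✗
7: ◇¬p is F, ¬p is F. ✗
8: ◇¬p is F, ¬p is F. ✗
— 4 worlds.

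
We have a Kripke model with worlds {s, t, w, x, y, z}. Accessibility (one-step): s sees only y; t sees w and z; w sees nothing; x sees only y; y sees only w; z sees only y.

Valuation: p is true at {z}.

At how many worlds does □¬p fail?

s: successors {y}; ¬p there: y:T. ✓
t: successors {w, z}; ¬p there: w:T, z:F. ✗
w: no successors, so □¬p holds vacuously. ✓
x: successors {y}; ¬p there: y:T. ✓
y: successors {w}; ¬p there: w:T. ✓
z: successors {y}; ¬p there: y:T. ✓
Satisfying worlds: {s, w, x, y, z}.
So □¬p fails at the other 1 world.

1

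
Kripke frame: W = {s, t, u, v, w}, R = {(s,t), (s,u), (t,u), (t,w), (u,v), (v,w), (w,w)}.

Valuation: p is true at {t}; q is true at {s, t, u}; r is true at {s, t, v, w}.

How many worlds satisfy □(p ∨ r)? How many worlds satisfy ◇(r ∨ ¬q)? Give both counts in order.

For □(p ∨ r):
s: successors {t, u}; p ∨ r there: t:T, u:F. ✗
t: successors {u, w}; p ∨ r there: u:F, w:T. ✗
u: successors {v}; p ∨ r there: v:T. ✓
v: successors {w}; p ∨ r there: w:T. ✓
w: successors {w}; p ∨ r there: w:T. ✓
— 3 worlds.
For ◇(r ∨ ¬q):
s: successors {t, u}; r ∨ ¬q there: t:T, u:F. ✓
t: successors {u, w}; r ∨ ¬q there: u:F, w:T. ✓
u: successors {v}; r ∨ ¬q there: v:T. ✓
v: successors {w}; r ∨ ¬q there: w:T. ✓
w: successors {w}; r ∨ ¬q there: w:T. ✓
— 5 worlds.

3 and 5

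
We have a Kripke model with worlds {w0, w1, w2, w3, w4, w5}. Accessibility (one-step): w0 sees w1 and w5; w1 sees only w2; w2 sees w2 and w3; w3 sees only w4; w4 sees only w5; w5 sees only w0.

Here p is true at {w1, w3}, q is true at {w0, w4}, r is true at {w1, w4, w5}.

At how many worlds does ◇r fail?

w0: successors {w1, w5}; r there: w1:T, w5:T. ✓
w1: successors {w2}; r there: w2:F. ✗
w2: successors {w2, w3}; r there: w2:F, w3:F. ✗
w3: successors {w4}; r there: w4:T. ✓
w4: successors {w5}; r there: w5:T. ✓
w5: successors {w0}; r there: w0:F. ✗
Satisfying worlds: {w0, w3, w4}.
So ◇r fails at the other 3 worlds.

3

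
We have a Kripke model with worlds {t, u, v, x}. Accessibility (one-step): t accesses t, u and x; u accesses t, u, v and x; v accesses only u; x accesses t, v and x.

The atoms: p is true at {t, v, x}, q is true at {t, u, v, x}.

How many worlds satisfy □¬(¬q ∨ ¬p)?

1

t: successors {t, u, x}; ¬(¬q ∨ ¬p) there: t:T, u:F, x:T. ✗
u: successors {t, u, v, x}; ¬(¬q ∨ ¬p) there: t:T, u:F, v:T, x:T. ✗
v: successors {u}; ¬(¬q ∨ ¬p) there: u:F. ✗
x: successors {t, v, x}; ¬(¬q ∨ ¬p) there: t:T, v:T, x:T. ✓
Satisfying worlds: {x}.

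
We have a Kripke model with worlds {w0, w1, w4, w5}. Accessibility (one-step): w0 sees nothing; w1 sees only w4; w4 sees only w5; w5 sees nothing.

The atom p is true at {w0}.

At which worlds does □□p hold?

w0: no successors, so □□p holds vacuously. ✓
w1: successors {w4}; □p there: w4:F. ✗
w4: successors {w5}; □p there: w5:T. ✓
w5: no successors, so □□p holds vacuously. ✓

{w0, w4, w5}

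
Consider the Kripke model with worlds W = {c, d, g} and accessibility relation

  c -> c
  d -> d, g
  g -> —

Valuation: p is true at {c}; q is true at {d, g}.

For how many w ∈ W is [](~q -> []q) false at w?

c: successors {c}; ~q -> []q there: c:F. ✗
d: successors {d, g}; ~q -> []q there: d:T, g:T. ✓
g: no successors, so [](~q -> []q) holds vacuously. ✓
Satisfying worlds: {d, g}.
So [](~q -> []q) fails at the other 1 world.

1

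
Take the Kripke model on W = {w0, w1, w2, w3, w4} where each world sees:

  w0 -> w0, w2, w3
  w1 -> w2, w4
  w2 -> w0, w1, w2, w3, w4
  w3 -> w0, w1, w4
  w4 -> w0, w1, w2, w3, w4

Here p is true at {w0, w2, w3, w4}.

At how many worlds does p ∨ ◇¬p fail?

w0: p is T, ◇¬p is F. ✓
w1: p is F, ◇¬p is F. ✗
w2: p is T, ◇¬p is T. ✓
w3: p is T, ◇¬p is T. ✓
w4: p is T, ◇¬p is T. ✓
Satisfying worlds: {w0, w2, w3, w4}.
So p ∨ ◇¬p fails at the other 1 world.

1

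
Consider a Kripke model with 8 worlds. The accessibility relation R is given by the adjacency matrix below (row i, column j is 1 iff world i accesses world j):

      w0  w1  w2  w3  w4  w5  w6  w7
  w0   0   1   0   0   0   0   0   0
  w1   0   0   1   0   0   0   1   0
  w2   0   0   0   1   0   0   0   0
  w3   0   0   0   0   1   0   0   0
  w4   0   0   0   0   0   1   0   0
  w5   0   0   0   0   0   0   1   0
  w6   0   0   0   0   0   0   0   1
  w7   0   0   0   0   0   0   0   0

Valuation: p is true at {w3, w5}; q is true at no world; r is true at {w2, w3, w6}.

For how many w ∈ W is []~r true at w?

w0: successors {w1}; ~r there: w1:T. ✓
w1: successors {w2, w6}; ~r there: w2:F, w6:F. ✗
w2: successors {w3}; ~r there: w3:F. ✗
w3: successors {w4}; ~r there: w4:T. ✓
w4: successors {w5}; ~r there: w5:T. ✓
w5: successors {w6}; ~r there: w6:F. ✗
w6: successors {w7}; ~r there: w7:T. ✓
w7: no successors, so []~r holds vacuously. ✓
Satisfying worlds: {w0, w3, w4, w6, w7}.

5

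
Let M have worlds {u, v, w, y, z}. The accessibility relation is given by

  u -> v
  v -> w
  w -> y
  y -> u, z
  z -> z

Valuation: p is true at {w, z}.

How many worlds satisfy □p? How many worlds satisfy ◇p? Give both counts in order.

For □p:
u: successors {v}; p there: v:F. ✗
v: successors {w}; p there: w:T. ✓
w: successors {y}; p there: y:F. ✗
y: successors {u, z}; p there: u:F, z:T. ✗
z: successors {z}; p there: z:T. ✓
— 2 worlds.
For ◇p:
u: successors {v}; p there: v:F. ✗
v: successors {w}; p there: w:T. ✓
w: successors {y}; p there: y:F. ✗
y: successors {u, z}; p there: u:F, z:T. ✓
z: successors {z}; p there: z:T. ✓
— 3 worlds.

2 and 3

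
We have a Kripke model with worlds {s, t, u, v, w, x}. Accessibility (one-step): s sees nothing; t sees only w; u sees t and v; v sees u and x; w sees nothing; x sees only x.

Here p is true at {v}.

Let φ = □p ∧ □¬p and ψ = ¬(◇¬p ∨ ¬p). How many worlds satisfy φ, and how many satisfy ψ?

For □p ∧ □¬p:
s: □p is T, □¬p is T. ✓
t: □p is F, □¬p is T. ✗
u: □p is F, □¬p is F. ✗
v: □p is F, □¬p is T. ✗
w: □p is T, □¬p is T. ✓
x: □p is F, □¬p is T. ✗
— 2 worlds.
For ¬(◇¬p ∨ ¬p):
s: ◇¬p ∨ ¬p is T. ✗
t: ◇¬p ∨ ¬p is T. ✗
u: ◇¬p ∨ ¬p is T. ✗
v: ◇¬p ∨ ¬p is T. ✗
w: ◇¬p ∨ ¬p is T. ✗
x: ◇¬p ∨ ¬p is T. ✗
— 0 worlds.

2 and 0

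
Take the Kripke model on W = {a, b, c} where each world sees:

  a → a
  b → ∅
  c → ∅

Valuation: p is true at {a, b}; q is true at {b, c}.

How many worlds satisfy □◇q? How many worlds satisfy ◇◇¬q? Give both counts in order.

For □◇q:
a: successors {a}; ◇q there: a:F. ✗
b: no successors, so □◇q holds vacuously. ✓
c: no successors, so □◇q holds vacuously. ✓
— 2 worlds.
For ◇◇¬q:
a: successors {a}; ◇¬q there: a:T. ✓
b: no successors, so ◇◇¬q fails. ✗
c: no successors, so ◇◇¬q fails. ✗
— 1 world.

2 and 1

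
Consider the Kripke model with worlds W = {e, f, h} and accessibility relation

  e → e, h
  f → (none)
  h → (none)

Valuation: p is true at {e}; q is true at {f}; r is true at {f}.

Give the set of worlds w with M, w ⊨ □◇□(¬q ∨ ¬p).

e: successors {e, h}; ◇□(¬q ∨ ¬p) there: e:T, h:F. ✗
f: no successors, so □◇□(¬q ∨ ¬p) holds vacuously. ✓
h: no successors, so □◇□(¬q ∨ ¬p) holds vacuously. ✓

{f, h}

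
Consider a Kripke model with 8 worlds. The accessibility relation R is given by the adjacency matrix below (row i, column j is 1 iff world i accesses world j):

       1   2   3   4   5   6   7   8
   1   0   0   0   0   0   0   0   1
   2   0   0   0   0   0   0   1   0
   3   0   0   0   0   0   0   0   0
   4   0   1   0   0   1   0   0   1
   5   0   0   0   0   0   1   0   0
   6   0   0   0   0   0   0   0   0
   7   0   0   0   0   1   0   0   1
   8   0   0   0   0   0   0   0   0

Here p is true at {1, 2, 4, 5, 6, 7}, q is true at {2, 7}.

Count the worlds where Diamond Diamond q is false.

1: successors {8}; Diamond q there: 8:F. ✗
2: successors {7}; Diamond q there: 7:F. ✗
3: no successors, so Diamond Diamond q fails. ✗
4: successors {2, 5, 8}; Diamond q there: 2:T, 5:F, 8:F. ✓
5: successors {6}; Diamond q there: 6:F. ✗
6: no successors, so Diamond Diamond q fails. ✗
7: successors {5, 8}; Diamond q there: 5:F, 8:F. ✗
8: no successors, so Diamond Diamond q fails. ✗
Satisfying worlds: {4}.
So Diamond Diamond q fails at the other 7 worlds.

7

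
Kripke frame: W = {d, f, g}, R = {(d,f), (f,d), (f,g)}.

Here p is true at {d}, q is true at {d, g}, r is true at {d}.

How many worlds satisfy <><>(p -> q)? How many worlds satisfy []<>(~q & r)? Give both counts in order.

For <><>(p -> q):
d: successors {f}; <>(p -> q) there: f:T. ✓
f: successors {d, g}; <>(p -> q) there: d:T, g:F. ✓
g: no successors, so <><>(p -> q) fails. ✗
— 2 worlds.
For []<>(~q & r):
d: successors {f}; <>(~q & r) there: f:F. ✗
f: successors {d, g}; <>(~q & r) there: d:F, g:F. ✗
g: no successors, so []<>(~q & r) holds vacuously. ✓
— 1 world.

2 and 1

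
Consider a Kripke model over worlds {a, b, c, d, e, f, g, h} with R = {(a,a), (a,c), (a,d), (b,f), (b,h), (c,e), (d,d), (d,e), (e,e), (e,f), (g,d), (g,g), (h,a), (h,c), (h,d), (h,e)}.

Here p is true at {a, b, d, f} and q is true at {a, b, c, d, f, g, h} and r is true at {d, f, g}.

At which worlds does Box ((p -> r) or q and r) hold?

{b, c, d, e, f, g}

a: successors {a, c, d}; (p -> r) or q and r there: a:F, c:T, d:T. ✗
b: successors {f, h}; (p -> r) or q and r there: f:T, h:T. ✓
c: successors {e}; (p -> r) or q and r there: e:T. ✓
d: successors {d, e}; (p -> r) or q and r there: d:T, e:T. ✓
e: successors {e, f}; (p -> r) or q and r there: e:T, f:T. ✓
f: no successors, so Box ((p -> r) or q and r) holds vacuously. ✓
g: successors {d, g}; (p -> r) or q and r there: d:T, g:T. ✓
h: successors {a, c, d, e}; (p -> r) or q and r there: a:F, c:T, d:T, e:T. ✗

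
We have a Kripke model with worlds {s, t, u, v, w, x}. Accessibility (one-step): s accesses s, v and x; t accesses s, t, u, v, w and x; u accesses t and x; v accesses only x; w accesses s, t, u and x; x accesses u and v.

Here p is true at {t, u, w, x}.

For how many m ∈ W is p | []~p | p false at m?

2

s: p | []~p is F, p is F. ✗
t: p | []~p is T, p is T. ✓
u: p | []~p is T, p is T. ✓
v: p | []~p is F, p is F. ✗
w: p | []~p is T, p is T. ✓
x: p | []~p is T, p is T. ✓
Satisfying worlds: {t, u, w, x}.
So p | []~p | p fails at the other 2 worlds.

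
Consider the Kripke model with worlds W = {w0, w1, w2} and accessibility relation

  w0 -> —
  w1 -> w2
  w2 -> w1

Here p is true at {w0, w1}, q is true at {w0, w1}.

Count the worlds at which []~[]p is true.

w0: no successors, so []~[]p holds vacuously. ✓
w1: successors {w2}; ~[]p there: w2:F. ✗
w2: successors {w1}; ~[]p there: w1:T. ✓
Satisfying worlds: {w0, w2}.

2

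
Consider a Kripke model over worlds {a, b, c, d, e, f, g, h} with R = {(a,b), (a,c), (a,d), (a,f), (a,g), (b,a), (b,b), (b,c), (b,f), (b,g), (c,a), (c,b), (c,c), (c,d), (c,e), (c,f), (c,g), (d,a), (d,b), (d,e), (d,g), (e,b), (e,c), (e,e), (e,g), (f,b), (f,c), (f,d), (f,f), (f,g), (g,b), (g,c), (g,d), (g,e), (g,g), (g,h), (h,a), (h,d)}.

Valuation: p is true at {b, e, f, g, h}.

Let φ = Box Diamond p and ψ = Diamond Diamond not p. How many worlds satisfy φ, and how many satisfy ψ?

7 and 8

For Box Diamond p:
a: successors {b, c, d, f, g}; Diamond p there: b:T, c:T, d:T, f:T, g:T. ✓
b: successors {a, b, c, f, g}; Diamond p there: a:T, b:T, c:T, f:T, g:T. ✓
c: successors {a, b, c, d, e, f, g}; Diamond p there: a:T, b:T, c:T, d:T, e:T, f:T, g:T. ✓
d: successors {a, b, e, g}; Diamond p there: a:T, b:T, e:T, g:T. ✓
e: successors {b, c, e, g}; Diamond p there: b:T, c:T, e:T, g:T. ✓
f: successors {b, c, d, f, g}; Diamond p there: b:T, c:T, d:T, f:T, g:T. ✓
g: successors {b, c, d, e, g, h}; Diamond p there: b:T, c:T, d:T, e:T, g:T, h:F. ✗
h: successors {a, d}; Diamond p there: a:T, d:T. ✓
— 7 worlds.
For Diamond Diamond not p:
a: successors {b, c, d, f, g}; Diamond not p there: b:T, c:T, d:T, f:T, g:T. ✓
b: successors {a, b, c, f, g}; Diamond not p there: a:T, b:T, c:T, f:T, g:T. ✓
c: successors {a, b, c, d, e, f, g}; Diamond not p there: a:T, b:T, c:T, d:T, e:T, f:T, g:T. ✓
d: successors {a, b, e, g}; Diamond not p there: a:T, b:T, e:T, g:T. ✓
e: successors {b, c, e, g}; Diamond not p there: b:T, c:T, e:T, g:T. ✓
f: successors {b, c, d, f, g}; Diamond not p there: b:T, c:T, d:T, f:T, g:T. ✓
g: successors {b, c, d, e, g, h}; Diamond not p there: b:T, c:T, d:T, e:T, g:T, h:T. ✓
h: successors {a, d}; Diamond not p there: a:T, d:T. ✓
— 8 worlds.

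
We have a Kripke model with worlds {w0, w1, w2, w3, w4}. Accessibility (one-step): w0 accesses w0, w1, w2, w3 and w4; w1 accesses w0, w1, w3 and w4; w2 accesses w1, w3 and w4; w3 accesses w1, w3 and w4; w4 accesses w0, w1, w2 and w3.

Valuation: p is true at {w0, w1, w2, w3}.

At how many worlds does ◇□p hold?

w0: successors {w0, w1, w2, w3, w4}; □p there: w0:F, w1:F, w2:F, w3:F, w4:T. ✓
w1: successors {w0, w1, w3, w4}; □p there: w0:F, w1:F, w3:F, w4:T. ✓
w2: successors {w1, w3, w4}; □p there: w1:F, w3:F, w4:T. ✓
w3: successors {w1, w3, w4}; □p there: w1:F, w3:F, w4:T. ✓
w4: successors {w0, w1, w2, w3}; □p there: w0:F, w1:F, w2:F, w3:F. ✗
Satisfying worlds: {w0, w1, w2, w3}.

4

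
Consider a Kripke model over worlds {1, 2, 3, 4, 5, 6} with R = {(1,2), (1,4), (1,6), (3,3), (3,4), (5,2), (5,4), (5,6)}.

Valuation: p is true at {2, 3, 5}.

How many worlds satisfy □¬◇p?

5

1: successors {2, 4, 6}; ¬◇p there: 2:T, 4:T, 6:T. ✓
2: no successors, so □¬◇p holds vacuously. ✓
3: successors {3, 4}; ¬◇p there: 3:F, 4:T. ✗
4: no successors, so □¬◇p holds vacuously. ✓
5: successors {2, 4, 6}; ¬◇p there: 2:T, 4:T, 6:T. ✓
6: no successors, so □¬◇p holds vacuously. ✓
Satisfying worlds: {1, 2, 4, 5, 6}.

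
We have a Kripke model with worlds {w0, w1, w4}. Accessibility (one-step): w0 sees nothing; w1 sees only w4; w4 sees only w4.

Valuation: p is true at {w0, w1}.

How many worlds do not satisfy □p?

2

w0: no successors, so □p holds vacuously. ✓
w1: successors {w4}; p there: w4:F. ✗
w4: successors {w4}; p there: w4:F. ✗
Satisfying worlds: {w0}.
So □p fails at the other 2 worlds.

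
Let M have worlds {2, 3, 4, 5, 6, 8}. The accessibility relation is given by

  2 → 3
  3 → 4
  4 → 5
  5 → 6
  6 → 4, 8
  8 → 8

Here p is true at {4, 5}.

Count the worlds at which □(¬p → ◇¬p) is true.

5

2: successors {3}; ¬p → ◇¬p there: 3:F. ✗
3: successors {4}; ¬p → ◇¬p there: 4:T. ✓
4: successors {5}; ¬p → ◇¬p there: 5:T. ✓
5: successors {6}; ¬p → ◇¬p there: 6:T. ✓
6: successors {4, 8}; ¬p → ◇¬p there: 4:T, 8:T. ✓
8: successors {8}; ¬p → ◇¬p there: 8:T. ✓
Satisfying worlds: {3, 4, 5, 6, 8}.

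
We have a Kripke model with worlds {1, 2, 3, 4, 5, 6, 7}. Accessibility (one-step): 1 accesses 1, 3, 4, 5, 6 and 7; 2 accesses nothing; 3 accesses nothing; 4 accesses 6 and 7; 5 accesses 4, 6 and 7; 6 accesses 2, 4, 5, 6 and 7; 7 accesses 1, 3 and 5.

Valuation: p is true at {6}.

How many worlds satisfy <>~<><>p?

1: successors {1, 3, 4, 5, 6, 7}; ~<><>p there: 1:F, 3:T, 4:F, 5:F, 6:F, 7:F. ✓
2: no successors, so <>~<><>p fails. ✗
3: no successors, so <>~<><>p fails. ✗
4: successors {6, 7}; ~<><>p there: 6:F, 7:F. ✗
5: successors {4, 6, 7}; ~<><>p there: 4:F, 6:F, 7:F. ✗
6: successors {2, 4, 5, 6, 7}; ~<><>p there: 2:T, 4:F, 5:F, 6:F, 7:F. ✓
7: successors {1, 3, 5}; ~<><>p there: 1:F, 3:T, 5:F. ✓
Satisfying worlds: {1, 6, 7}.

3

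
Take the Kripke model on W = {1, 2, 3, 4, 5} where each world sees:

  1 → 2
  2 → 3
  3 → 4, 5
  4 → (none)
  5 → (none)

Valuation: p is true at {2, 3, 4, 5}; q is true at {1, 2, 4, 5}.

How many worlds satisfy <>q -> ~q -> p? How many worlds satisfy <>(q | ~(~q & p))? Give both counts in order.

5 and 2

For <>q -> ~q -> p:
1: <>q is T, ~q -> p is T. ✓
2: <>q is F, ~q -> p is T. ✓
3: <>q is T, ~q -> p is T. ✓
4: <>q is F, ~q -> p is T. ✓
5: <>q is F, ~q -> p is T. ✓
— 5 worlds.
For <>(q | ~(~q & p)):
1: successors {2}; q | ~(~q & p) there: 2:T. ✓
2: successors {3}; q | ~(~q & p) there: 3:F. ✗
3: successors {4, 5}; q | ~(~q & p) there: 4:T, 5:T. ✓
4: no successors, so <>(q | ~(~q & p)) fails. ✗
5: no successors, so <>(q | ~(~q & p)) fails. ✗
— 2 worlds.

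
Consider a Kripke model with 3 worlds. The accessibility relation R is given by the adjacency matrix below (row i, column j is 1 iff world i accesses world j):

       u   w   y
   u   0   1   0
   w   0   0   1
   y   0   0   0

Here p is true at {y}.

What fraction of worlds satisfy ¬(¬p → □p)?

1/3

u: ¬p → □p is F. ✓
w: ¬p → □p is T. ✗
y: ¬p → □p is T. ✗
That's 1 of 3 worlds, so 1/3.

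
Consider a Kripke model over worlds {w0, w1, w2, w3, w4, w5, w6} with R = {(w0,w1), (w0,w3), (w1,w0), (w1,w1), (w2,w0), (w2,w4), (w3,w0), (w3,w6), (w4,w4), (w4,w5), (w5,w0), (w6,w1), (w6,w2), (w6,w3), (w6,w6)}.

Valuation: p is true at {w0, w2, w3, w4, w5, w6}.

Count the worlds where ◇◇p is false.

w0: successors {w1, w3}; ◇p there: w1:T, w3:T. ✓
w1: successors {w0, w1}; ◇p there: w0:T, w1:T. ✓
w2: successors {w0, w4}; ◇p there: w0:T, w4:T. ✓
w3: successors {w0, w6}; ◇p there: w0:T, w6:T. ✓
w4: successors {w4, w5}; ◇p there: w4:T, w5:T. ✓
w5: successors {w0}; ◇p there: w0:T. ✓
w6: successors {w1, w2, w3, w6}; ◇p there: w1:T, w2:T, w3:T, w6:T. ✓
Satisfying worlds: {w0, w1, w2, w3, w4, w5, w6}.
So ◇◇p fails at the other 0 worlds.

0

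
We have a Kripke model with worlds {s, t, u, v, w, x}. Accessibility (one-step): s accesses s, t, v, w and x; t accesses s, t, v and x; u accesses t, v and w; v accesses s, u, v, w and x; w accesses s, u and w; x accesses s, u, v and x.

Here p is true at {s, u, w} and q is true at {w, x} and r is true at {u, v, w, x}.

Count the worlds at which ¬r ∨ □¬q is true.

2

s: ¬r is T, □¬q is F. ✓
t: ¬r is T, □¬q is F. ✓
u: ¬r is F, □¬q is F. ✗
v: ¬r is F, □¬q is F. ✗
w: ¬r is F, □¬q is F. ✗
x: ¬r is F, □¬q is F. ✗
Satisfying worlds: {s, t}.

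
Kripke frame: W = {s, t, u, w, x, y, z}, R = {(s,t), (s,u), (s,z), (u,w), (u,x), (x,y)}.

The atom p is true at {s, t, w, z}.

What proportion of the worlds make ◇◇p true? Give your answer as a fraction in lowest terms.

s: successors {t, u, z}; ◇p there: t:F, u:T, z:F. ✓
t: no successors, so ◇◇p fails. ✗
u: successors {w, x}; ◇p there: w:F, x:F. ✗
w: no successors, so ◇◇p fails. ✗
x: successors {y}; ◇p there: y:F. ✗
y: no successors, so ◇◇p fails. ✗
z: no successors, so ◇◇p fails. ✗
That's 1 of 7 worlds, so 1/7.

1/7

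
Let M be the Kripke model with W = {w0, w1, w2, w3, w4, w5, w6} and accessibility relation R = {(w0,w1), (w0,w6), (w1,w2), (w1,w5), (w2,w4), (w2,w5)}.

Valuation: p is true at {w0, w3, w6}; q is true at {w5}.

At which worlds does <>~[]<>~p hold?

w0: successors {w1, w6}; ~[]<>~p there: w1:T, w6:F. ✓
w1: successors {w2, w5}; ~[]<>~p there: w2:T, w5:F. ✓
w2: successors {w4, w5}; ~[]<>~p there: w4:F, w5:F. ✗
w3: no successors, so <>~[]<>~p fails. ✗
w4: no successors, so <>~[]<>~p fails. ✗
w5: no successors, so <>~[]<>~p fails. ✗
w6: no successors, so <>~[]<>~p fails. ✗

{w0, w1}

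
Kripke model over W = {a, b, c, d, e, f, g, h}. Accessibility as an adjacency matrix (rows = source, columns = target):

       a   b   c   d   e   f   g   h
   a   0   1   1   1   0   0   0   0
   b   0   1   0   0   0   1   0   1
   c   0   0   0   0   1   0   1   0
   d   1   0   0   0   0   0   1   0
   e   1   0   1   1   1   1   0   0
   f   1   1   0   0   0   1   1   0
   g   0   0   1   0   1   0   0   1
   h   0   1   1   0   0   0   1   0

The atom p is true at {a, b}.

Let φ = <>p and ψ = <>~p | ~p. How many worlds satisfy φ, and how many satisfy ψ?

For <>p:
a: successors {b, c, d}; p there: b:T, c:F, d:F. ✓
b: successors {b, f, h}; p there: b:T, f:F, h:F. ✓
c: successors {e, g}; p there: e:F, g:F. ✗
d: successors {a, g}; p there: a:T, g:F. ✓
e: successors {a, c, d, e, f}; p there: a:T, c:F, d:F, e:F, f:F. ✓
f: successors {a, b, f, g}; p there: a:T, b:T, f:F, g:F. ✓
g: successors {c, e, h}; p there: c:F, e:F, h:F. ✗
h: successors {b, c, g}; p there: b:T, c:F, g:F. ✓
— 6 worlds.
For <>~p | ~p:
a: <>~p is T, ~p is F. ✓
b: <>~p is T, ~p is F. ✓
c: <>~p is T, ~p is T. ✓
d: <>~p is T, ~p is T. ✓
e: <>~p is T, ~p is T. ✓
f: <>~p is T, ~p is T. ✓
g: <>~p is T, ~p is T. ✓
h: <>~p is T, ~p is T. ✓
— 8 worlds.

6 and 8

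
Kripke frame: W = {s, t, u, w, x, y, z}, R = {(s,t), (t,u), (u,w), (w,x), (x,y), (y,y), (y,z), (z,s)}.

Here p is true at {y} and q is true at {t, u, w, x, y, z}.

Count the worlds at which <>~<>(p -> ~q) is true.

1

s: successors {t}; ~<>(p -> ~q) there: t:F. ✗
t: successors {u}; ~<>(p -> ~q) there: u:F. ✗
u: successors {w}; ~<>(p -> ~q) there: w:F. ✗
w: successors {x}; ~<>(p -> ~q) there: x:T. ✓
x: successors {y}; ~<>(p -> ~q) there: y:F. ✗
y: successors {y, z}; ~<>(p -> ~q) there: y:F, z:F. ✗
z: successors {s}; ~<>(p -> ~q) there: s:F. ✗
Satisfying worlds: {w}.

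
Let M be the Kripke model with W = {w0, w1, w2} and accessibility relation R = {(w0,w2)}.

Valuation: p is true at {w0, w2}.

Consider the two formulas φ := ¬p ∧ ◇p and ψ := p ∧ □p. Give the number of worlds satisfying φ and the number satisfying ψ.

0 and 2

For ¬p ∧ ◇p:
w0: ¬p is F, ◇p is T. ✗
w1: ¬p is T, ◇p is F. ✗
w2: ¬p is F, ◇p is F. ✗
— 0 worlds.
For p ∧ □p:
w0: p is T, □p is T. ✓
w1: p is F, □p is T. ✗
w2: p is T, □p is T. ✓
— 2 worlds.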